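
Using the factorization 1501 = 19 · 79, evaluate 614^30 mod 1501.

64

Mod 19: 614 ≡ 6; by Fermat, exponent reduces to 30 mod 18 = 12; 6^12 ≡ 7 (mod 19).
Mod 79: 614 ≡ 61; 61^30 ≡ 64 (mod 79).
Combine by CRT: x ≡ 7 (mod 19), x ≡ 64 (mod 79) ⇒ x ≡ 64 (mod 1501).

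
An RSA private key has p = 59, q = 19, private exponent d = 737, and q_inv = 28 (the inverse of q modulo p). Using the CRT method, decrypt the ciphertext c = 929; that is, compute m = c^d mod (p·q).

d_p = d mod (p−1) = 737 mod 58 = 41; d_q = d mod (q−1) = 17.
m₁ = c^(d_p) mod p: c ≡ 44 (mod 59), and 44^41 mod 59 = 32.
m₂ = c^(d_q) mod q: c ≡ 17 (mod 19), and 17^17 mod 19 = 9.
h = q_inv·(m₁ − m₂) mod p = 28·(32 − 9) mod 59 = 54.
m = m₂ + h·q = 9 + 54·19 = 1035.

1035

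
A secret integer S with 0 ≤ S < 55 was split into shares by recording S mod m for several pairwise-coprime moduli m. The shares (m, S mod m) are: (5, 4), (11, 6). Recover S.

From S ≡ 4 (mod 5) write S = 4 + 5t. Substituting into S ≡ 6 (mod 11) gives 5t ≡ 2 (mod 11), and since 5⁻¹ ≡ 9 (mod 11), t ≡ 7. Hence S ≡ 4 + 5·7 = 39 (mod 55).

39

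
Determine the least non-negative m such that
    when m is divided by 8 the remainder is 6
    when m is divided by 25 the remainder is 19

94

From m ≡ 6 (mod 8) write m = 6 + 8t. Substituting into m ≡ 19 (mod 25) gives 8t ≡ 13 (mod 25), and since 8⁻¹ ≡ 22 (mod 25), t ≡ 11. Hence m ≡ 6 + 8·11 = 94 (mod 200).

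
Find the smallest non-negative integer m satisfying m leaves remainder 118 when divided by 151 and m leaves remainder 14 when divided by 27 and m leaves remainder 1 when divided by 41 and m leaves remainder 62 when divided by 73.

Combine the congruences pairwise.
From m ≡ 118 (mod 151) write m = 118 + 151t. Substituting into m ≡ 14 (mod 27) gives 151t ≡ 4 (mod 27), and since 16⁻¹ ≡ 22 (mod 27), t ≡ 7. Hence m ≡ 118 + 151·7 = 1175 (mod 4077).
From m ≡ 1175 (mod 4077) write m = 1175 + 4077t. Substituting into m ≡ 1 (mod 41) gives 4077t ≡ 15 (mod 41), and since 18⁻¹ ≡ 16 (mod 41), t ≡ 35. Hence m ≡ 1175 + 4077·35 = 143870 (mod 167157).
From m ≡ 143870 (mod 167157) write m = 143870 + 167157t. Substituting into m ≡ 62 (mod 73) gives 167157t ≡ 2 (mod 73), and since 60⁻¹ ≡ 28 (mod 73), t ≡ 56. Hence m ≡ 143870 + 167157·56 = 9504662 (mod 12202461).

9504662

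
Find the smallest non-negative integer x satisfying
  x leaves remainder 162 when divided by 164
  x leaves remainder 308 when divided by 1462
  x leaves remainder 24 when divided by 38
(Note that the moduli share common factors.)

gcd(164, 1462) = 2 and 2 | (308 − 162), so the pair is consistent; merging gives x ≡ 101186 (mod 119884), where 119884 = lcm(164, 1462).
gcd(119884, 38) = 2 and 2 | (24 − 101186), so the pair is consistent; merging gives x ≡ 221070 (mod 2277796), where 2277796 = lcm(119884, 38).
The solution is unique modulo lcm(164, 1462, 38) = 2277796.

221070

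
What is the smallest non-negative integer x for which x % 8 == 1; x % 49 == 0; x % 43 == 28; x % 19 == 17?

123137

From x ≡ 1 (mod 8) write x = 1 + 8t. Substituting into x ≡ 0 (mod 49) gives 8t ≡ 48 (mod 49), and since 8⁻¹ ≡ 43 (mod 49), t ≡ 6. Hence x ≡ 1 + 8·6 = 49 (mod 392).
From x ≡ 49 (mod 392) write x = 49 + 392t. Substituting into x ≡ 28 (mod 43) gives 392t ≡ 22 (mod 43), and since 5⁻¹ ≡ 26 (mod 43), t ≡ 13. Hence x ≡ 49 + 392·13 = 5145 (mod 16856).
From x ≡ 5145 (mod 16856) write x = 5145 + 16856t. Substituting into x ≡ 17 (mod 19) gives 16856t ≡ 2 (mod 19), and since 3⁻¹ ≡ 13 (mod 19), t ≡ 7. Hence x ≡ 5145 + 16856·7 = 123137 (mod 320264).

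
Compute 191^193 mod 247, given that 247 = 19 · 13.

Mod 19: 191 ≡ 1; by Fermat, exponent reduces to 193 mod 18 = 13; 1^13 ≡ 1 (mod 19).
Mod 13: 191 ≡ 9; by Fermat, exponent reduces to 193 mod 12 = 1; 9^1 ≡ 9 (mod 13).
Combine by CRT: x ≡ 1 (mod 19), x ≡ 9 (mod 13) ⇒ x ≡ 191 (mod 247).

191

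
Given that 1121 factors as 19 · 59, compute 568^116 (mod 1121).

237

Mod 19: 568 ≡ 17; by Fermat, exponent reduces to 116 mod 18 = 8; 17^8 ≡ 9 (mod 19).
Mod 59: 568 ≡ 37; since 58 | 116, by Fermat 37^116 ≡ 1 (mod 59).
Combine by CRT: x ≡ 9 (mod 19), x ≡ 1 (mod 59) ⇒ x ≡ 237 (mod 1121).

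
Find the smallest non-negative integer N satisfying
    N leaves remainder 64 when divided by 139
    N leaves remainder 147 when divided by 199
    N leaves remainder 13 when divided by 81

The moduli are pairwise coprime; M = 139·199·81 = 2240541.
M/139 = 16119; 16119 ≡ 134 (mod 139); 134·111 ≡ 1, so inverse 111.
M/199 = 11259; 11259 ≡ 115 (mod 199); 115·45 ≡ 1, so inverse 45.
M/81 = 27661; 27661 ≡ 40 (mod 81); 40·79 ≡ 1, so inverse 79.
N ≡ 64·16119·111 + 147·11259·45 + 13·27661·79 = 217395508.
217395508 mod 2240541 = 63031.

63031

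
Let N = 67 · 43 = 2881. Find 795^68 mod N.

Mod 67: 795 ≡ 58; by Fermat, exponent reduces to 68 mod 66 = 2; 58^2 ≡ 14 (mod 67).
Mod 43: 795 ≡ 21; by Fermat, exponent reduces to 68 mod 42 = 26; 21^26 ≡ 4 (mod 43).
Combine by CRT: x ≡ 14 (mod 67), x ≡ 4 (mod 43) ⇒ x ≡ 2627 (mod 2881).

2627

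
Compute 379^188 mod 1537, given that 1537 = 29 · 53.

1531

Mod 29: 379 ≡ 2; by Fermat, exponent reduces to 188 mod 28 = 20; 2^20 ≡ 23 (mod 29).
Mod 53: 379 ≡ 8; by Fermat, exponent reduces to 188 mod 52 = 32; 8^32 ≡ 47 (mod 53).
Combine by CRT: x ≡ 23 (mod 29), x ≡ 47 (mod 53) ⇒ x ≡ 1531 (mod 1537).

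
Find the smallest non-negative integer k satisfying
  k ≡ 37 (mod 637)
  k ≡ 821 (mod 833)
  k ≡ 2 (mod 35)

19147

Combine the congruences pairwise.
gcd(637, 833) = 49 and 49 | (821 − 37), so the pair is consistent; merging gives k ≡ 8318 (mod 10829), where 10829 = lcm(637, 833).
gcd(10829, 35) = 7 and 7 | (2 − 8318), so the pair is consistent; merging gives k ≡ 19147 (mod 54145), where 54145 = lcm(10829, 35).
The solution is unique modulo lcm(637, 833, 35) = 54145.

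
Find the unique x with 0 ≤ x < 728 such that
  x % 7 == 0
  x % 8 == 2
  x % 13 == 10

The moduli are pairwise coprime; N = 7·8·13 = 728.
N/7 = 104; 104 ≡ 6 (mod 7); 6·6 ≡ 1, so inverse 6.
N/8 = 91; 91 ≡ 3 (mod 8); 3·3 ≡ 1, so inverse 3.
N/13 = 56; 56 ≡ 4 (mod 13); 4·10 ≡ 1, so inverse 10.
x ≡ 0·104·6 + 2·91·3 + 10·56·10 = 6146.
6146 mod 728 = 322.

322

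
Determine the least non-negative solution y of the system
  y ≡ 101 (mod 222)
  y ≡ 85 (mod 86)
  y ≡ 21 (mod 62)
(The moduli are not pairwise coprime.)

Combine the congruences pairwise.
gcd(222, 86) = 2 and 2 | (85 − 101), so the pair is consistent; merging gives y ≡ 2321 (mod 9546), where 9546 = lcm(222, 86).
gcd(9546, 62) = 2 and 2 | (21 − 2321), so the pair is consistent; merging gives y ≡ 30959 (mod 295926), where 295926 = lcm(9546, 62).
The solution is unique modulo lcm(222, 86, 62) = 295926.

30959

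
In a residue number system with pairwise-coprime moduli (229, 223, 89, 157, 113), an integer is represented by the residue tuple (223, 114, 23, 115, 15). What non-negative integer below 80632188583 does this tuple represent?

From x ≡ 223 (mod 229) write x = 223 + 229t. Substituting into x ≡ 114 (mod 223) gives 229t ≡ 114 (mod 223), and since 6⁻¹ ≡ 186 (mod 223), t ≡ 19. Hence x ≡ 223 + 229·19 = 4574 (mod 51067).
From x ≡ 4574 (mod 51067) write x = 4574 + 51067t. Substituting into x ≡ 23 (mod 89) gives 51067t ≡ 77 (mod 89), and since 70⁻¹ ≡ 14 (mod 89), t ≡ 10. Hence x ≡ 4574 + 51067·10 = 515244 (mod 4544963).
From x ≡ 515244 (mod 4544963) write x = 515244 + 4544963t. Substituting into x ≡ 115 (mod 157) gives 4544963t ≡ 145 (mod 157), and since 127⁻¹ ≡ 68 (mod 157), t ≡ 126. Hence x ≡ 515244 + 4544963·126 = 573180582 (mod 713559191).
From x ≡ 573180582 (mod 713559191) write x = 573180582 + 713559191t. Substituting into x ≡ 15 (mod 113) gives 713559191t ≡ 68 (mod 113), and since 12⁻¹ ≡ 66 (mod 113), t ≡ 81. Hence x ≡ 573180582 + 713559191·81 = 58371475053 (mod 80632188583).

58371475053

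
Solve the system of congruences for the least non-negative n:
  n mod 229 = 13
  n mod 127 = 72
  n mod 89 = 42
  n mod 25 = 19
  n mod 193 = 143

The moduli are pairwise coprime; M = 229·127·89·25·193 = 12488967275.
M/229 = 54536975; 54536975 ≡ 167 (mod 229); 167·48 ≡ 1, so inverse 48.
M/127 = 98338325; 98338325 ≡ 66 (mod 127); 66·102 ≡ 1, so inverse 102.
M/89 = 140325475; 140325475 ≡ 65 (mod 89); 65·63 ≡ 1, so inverse 63.
M/25 = 499558691; 499558691 ≡ 16 (mod 25); 16·11 ≡ 1, so inverse 11.
M/193 = 64709675; 64709675 ≡ 56 (mod 193); 56·162 ≡ 1, so inverse 162.
n ≡ 13·54536975·48 + 72·98338325·102 + 42·140325475·63 + 19·499558691·11 + 143·64709675·162 = 2731001035519.
2731001035519 mod 12488967275 = 8406169569.

8406169569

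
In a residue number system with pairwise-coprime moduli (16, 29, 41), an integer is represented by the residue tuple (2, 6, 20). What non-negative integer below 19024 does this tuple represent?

The moduli are pairwise coprime; N = 16·29·41 = 19024.
N/16 = 1189; 1189 ≡ 5 (mod 16); 5·13 ≡ 1, so inverse 13.
N/29 = 656; 656 ≡ 18 (mod 29); 18·21 ≡ 1, so inverse 21.
N/41 = 464; 464 ≡ 13 (mod 41); 13·19 ≡ 1, so inverse 19.
x ≡ 2·1189·13 + 6·656·21 + 20·464·19 = 289890.
289890 mod 19024 = 4530.

4530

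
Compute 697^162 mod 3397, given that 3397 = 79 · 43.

Mod 79: 697 ≡ 65; by Fermat, exponent reduces to 162 mod 78 = 6; 65^6 ≡ 46 (mod 79).
Mod 43: 697 ≡ 9; by Fermat, exponent reduces to 162 mod 42 = 36; 9^36 ≡ 11 (mod 43).
Combine by CRT: x ≡ 46 (mod 79), x ≡ 11 (mod 43) ⇒ x ≡ 441 (mod 3397).

441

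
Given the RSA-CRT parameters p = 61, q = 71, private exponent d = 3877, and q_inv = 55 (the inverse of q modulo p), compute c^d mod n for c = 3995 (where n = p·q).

d_p = d mod (p−1) = 3877 mod 60 = 37; d_q = d mod (q−1) = 27.
m₁ = c^(d_p) mod p: c ≡ 30 (mod 61), and 30^37 mod 61 = 51.
m₂ = c^(d_q) mod q: c ≡ 19 (mod 71), and 19^27 mod 71 = 4.
h = q_inv·(m₁ − m₂) mod p = 55·(51 − 4) mod 61 = 23.
m = m₂ + h·q = 4 + 23·71 = 1637.

1637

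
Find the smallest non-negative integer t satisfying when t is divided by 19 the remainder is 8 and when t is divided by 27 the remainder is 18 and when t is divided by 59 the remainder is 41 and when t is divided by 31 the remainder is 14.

843741

The moduli are pairwise coprime; N = 19·27·59·31 = 938277.
N/19 = 49383; 49383 ≡ 2 (mod 19); 2·10 ≡ 1, so inverse 10.
N/27 = 34751; 34751 ≡ 2 (mod 27); 2·14 ≡ 1, so inverse 14.
N/59 = 15903; 15903 ≡ 32 (mod 59); 32·24 ≡ 1, so inverse 24.
N/31 = 30267; 30267 ≡ 11 (mod 31); 11·17 ≡ 1, so inverse 17.
t ≡ 8·49383·10 + 18·34751·14 + 41·15903·24 + 14·30267·17 = 35559990.
35559990 mod 938277 = 843741.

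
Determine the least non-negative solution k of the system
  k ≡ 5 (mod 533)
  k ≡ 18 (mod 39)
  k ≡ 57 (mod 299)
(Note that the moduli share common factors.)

31452

gcd(533, 39) = 13 and 13 | (18 − 5), so the pair is consistent; merging gives k ≡ 1071 (mod 1599), where 1599 = lcm(533, 39).
gcd(1599, 299) = 13 and 13 | (57 − 1071), so the pair is consistent; merging gives k ≡ 31452 (mod 36777), where 36777 = lcm(1599, 299).
The solution is unique modulo lcm(533, 39, 299) = 36777.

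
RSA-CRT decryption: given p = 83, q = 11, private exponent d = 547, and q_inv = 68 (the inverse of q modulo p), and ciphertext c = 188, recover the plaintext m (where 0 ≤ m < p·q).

848

d_p = d mod (p−1) = 547 mod 82 = 55; d_q = d mod (q−1) = 7.
m₁ = c^(d_p) mod p: c ≡ 22 (mod 83), and 22^55 mod 83 = 18.
m₂ = c^(d_q) mod q: c ≡ 1 (mod 11), and 1^7 mod 11 = 1.
h = q_inv·(m₁ − m₂) mod p = 68·(18 − 1) mod 83 = 77.
m = m₂ + h·q = 1 + 77·11 = 848.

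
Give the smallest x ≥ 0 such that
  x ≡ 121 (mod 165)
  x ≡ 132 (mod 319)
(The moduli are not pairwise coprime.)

451

gcd(165, 319) = 11 and 11 | (132 − 121), so the pair is consistent; merging gives x ≡ 451 (mod 4785), where 4785 = lcm(165, 319).
The solution is unique modulo lcm(165, 319) = 4785.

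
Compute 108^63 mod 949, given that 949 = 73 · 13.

922

Mod 73: 108 ≡ 35; 35^63 ≡ 46 (mod 73).
Mod 13: 108 ≡ 4; by Fermat, exponent reduces to 63 mod 12 = 3; 4^3 ≡ 12 (mod 13).
Combine by CRT: x ≡ 46 (mod 73), x ≡ 12 (mod 13) ⇒ x ≡ 922 (mod 949).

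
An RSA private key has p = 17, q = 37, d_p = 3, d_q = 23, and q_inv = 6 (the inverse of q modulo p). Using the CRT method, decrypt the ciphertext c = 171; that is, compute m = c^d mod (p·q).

103

m₁ = c^(d_p) mod p: c ≡ 1 (mod 17), and 1^3 mod 17 = 1.
m₂ = c^(d_q) mod q: c ≡ 23 (mod 37), and 23^23 mod 37 = 29.
h = q_inv·(m₁ − m₂) mod p = 6·(1 − 29) mod 17 = 2.
m = m₂ + h·q = 29 + 2·37 = 103.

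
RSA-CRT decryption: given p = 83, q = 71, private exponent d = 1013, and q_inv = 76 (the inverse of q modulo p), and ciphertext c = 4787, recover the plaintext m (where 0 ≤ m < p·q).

d_p = d mod (p−1) = 1013 mod 82 = 29; d_q = d mod (q−1) = 33.
m₁ = c^(d_p) mod p: c ≡ 56 (mod 83), and 56^29 mod 83 = 6.
m₂ = c^(d_q) mod q: c ≡ 30 (mod 71), and 30^33 mod 71 = 37.
h = q_inv·(m₁ − m₂) mod p = 76·(6 − 37) mod 83 = 51.
m = m₂ + h·q = 37 + 51·71 = 3658.

3658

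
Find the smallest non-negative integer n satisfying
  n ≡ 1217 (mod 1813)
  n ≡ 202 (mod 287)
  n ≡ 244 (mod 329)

gcd(1813, 287) = 7 and 7 | (202 − 1217), so the pair is consistent; merging gives n ≡ 61046 (mod 74333), where 74333 = lcm(1813, 287).
gcd(74333, 329) = 7 and 7 | (244 − 61046), so the pair is consistent; merging gives n ≡ 3331698 (mod 3493651), where 3493651 = lcm(74333, 329).
The solution is unique modulo lcm(1813, 287, 329) = 3493651.

3331698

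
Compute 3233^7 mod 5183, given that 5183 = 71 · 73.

5166

Mod 71: 3233 ≡ 38; 38^7 ≡ 54 (mod 71).
Mod 73: 3233 ≡ 21; 21^7 ≡ 56 (mod 73).
Combine by CRT: x ≡ 54 (mod 71), x ≡ 56 (mod 73) ⇒ x ≡ 5166 (mod 5183).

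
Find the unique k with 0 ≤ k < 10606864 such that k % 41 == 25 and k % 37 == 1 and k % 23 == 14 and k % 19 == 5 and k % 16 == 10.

Combine the congruences pairwise.
From k ≡ 25 (mod 41) write k = 25 + 41t. Substituting into k ≡ 1 (mod 37) gives 41t ≡ 13 (mod 37), and since 4⁻¹ ≡ 28 (mod 37), t ≡ 31. Hence k ≡ 25 + 41·31 = 1296 (mod 1517).
From k ≡ 1296 (mod 1517) write k = 1296 + 1517t. Substituting into k ≡ 14 (mod 23) gives 1517t ≡ 6 (mod 23), and since 22⁻¹ ≡ 22 (mod 23), t ≡ 17. Hence k ≡ 1296 + 1517·17 = 27085 (mod 34891).
From k ≡ 27085 (mod 34891) write k = 27085 + 34891t. Substituting into k ≡ 5 (mod 19) gives 34891t ≡ 14 (mod 19), and since 7⁻¹ ≡ 11 (mod 19), t ≡ 2. Hence k ≡ 27085 + 34891·2 = 96867 (mod 662929).
From k ≡ 96867 (mod 662929) write k = 96867 + 662929t. Substituting into k ≡ 10 (mod 16) gives 662929t ≡ 7 (mod 16), and since 1⁻¹ ≡ 1 (mod 16), t ≡ 7. Hence k ≡ 96867 + 662929·7 = 4737370 (mod 10606864).

4737370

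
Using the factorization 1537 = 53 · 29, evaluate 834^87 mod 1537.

Mod 53: 834 ≡ 39; by Fermat, exponent reduces to 87 mod 52 = 35; 39^35 ≡ 21 (mod 53).
Mod 29: 834 ≡ 22; by Fermat, exponent reduces to 87 mod 28 = 3; 22^3 ≡ 5 (mod 29).
Combine by CRT: x ≡ 21 (mod 53), x ≡ 5 (mod 29) ⇒ x ≡ 498 (mod 1537).

498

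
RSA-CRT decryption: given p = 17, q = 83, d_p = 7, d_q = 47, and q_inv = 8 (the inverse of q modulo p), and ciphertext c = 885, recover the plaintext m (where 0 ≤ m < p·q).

m₁ = c^(d_p) mod p: c ≡ 1 (mod 17), and 1^7 mod 17 = 1.
m₂ = c^(d_q) mod q: c ≡ 55 (mod 83), and 55^47 mod 83 = 60.
h = q_inv·(m₁ − m₂) mod p = 8·(1 − 60) mod 17 = 4.
m = m₂ + h·q = 60 + 4·83 = 392.

392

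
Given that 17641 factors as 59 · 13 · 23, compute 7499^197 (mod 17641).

Mod 59: 7499 ≡ 6; by Fermat, exponent reduces to 197 mod 58 = 23; 6^23 ≡ 50 (mod 59).
Mod 13: 7499 ≡ 11; by Fermat, exponent reduces to 197 mod 12 = 5; 11^5 ≡ 7 (mod 13).
Mod 23: 7499 ≡ 1; by Fermat, exponent reduces to 197 mod 22 = 21; 1^21 ≡ 1 (mod 23).
Combine by CRT: x ≡ 50 (mod 59), x ≡ 7 (mod 13), x ≡ 1 (mod 23) ⇒ x ≡ 2646 (mod 17641).

2646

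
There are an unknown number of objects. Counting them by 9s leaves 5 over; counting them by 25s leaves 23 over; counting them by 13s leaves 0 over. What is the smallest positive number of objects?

The moduli are pairwise coprime; M = 9·25·13 = 2925.
M/9 = 325; 325 ≡ 1 (mod 9), inverse 1.
M/25 = 117; 117 ≡ 17 (mod 25); 17·3 ≡ 1, so inverse 3.
M/13 = 225; 225 ≡ 4 (mod 13); 4·10 ≡ 1, so inverse 10.
N ≡ 5·325·1 + 23·117·3 + 0·225·10 = 9698.
9698 mod 2925 = 923.

923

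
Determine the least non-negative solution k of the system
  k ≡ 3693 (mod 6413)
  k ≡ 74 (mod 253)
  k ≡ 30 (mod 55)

606515

gcd(6413, 253) = 11 and 11 | (74 − 3693), so the pair is consistent; merging gives k ≡ 16519 (mod 147499), where 147499 = lcm(6413, 253).
gcd(147499, 55) = 11 and 11 | (30 − 16519), so the pair is consistent; merging gives k ≡ 606515 (mod 737495), where 737495 = lcm(147499, 55).
The solution is unique modulo lcm(6413, 253, 55) = 737495.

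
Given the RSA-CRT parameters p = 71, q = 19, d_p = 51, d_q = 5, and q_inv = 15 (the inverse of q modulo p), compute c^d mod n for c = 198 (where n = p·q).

m₁ = c^(d_p) mod p: c ≡ 56 (mod 71), and 56^51 mod 71 = 55.
m₂ = c^(d_q) mod q: c ≡ 8 (mod 19), and 8^5 mod 19 = 12.
h = q_inv·(m₁ − m₂) mod p = 15·(55 − 12) mod 71 = 6.
m = m₂ + h·q = 12 + 6·19 = 126.

126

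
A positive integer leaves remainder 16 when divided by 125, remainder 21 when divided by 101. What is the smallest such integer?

From t ≡ 16 (mod 125) write t = 16 + 125s. Substituting into t ≡ 21 (mod 101) gives 125s ≡ 5 (mod 101), and since 24⁻¹ ≡ 80 (mod 101), s ≡ 97. Hence t ≡ 16 + 125·97 = 12141 (mod 12625).

12141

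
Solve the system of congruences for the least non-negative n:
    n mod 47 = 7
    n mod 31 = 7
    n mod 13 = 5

The moduli are pairwise coprime; M = 47·31·13 = 18941.
M/47 = 403; 403 ≡ 27 (mod 47); 27·7 ≡ 1, so inverse 7.
M/31 = 611; 611 ≡ 22 (mod 31); 22·24 ≡ 1, so inverse 24.
M/13 = 1457; 1457 ≡ 1 (mod 13), inverse 1.
n ≡ 7·403·7 + 7·611·24 + 5·1457·1 = 129680.
129680 mod 18941 = 16034.

16034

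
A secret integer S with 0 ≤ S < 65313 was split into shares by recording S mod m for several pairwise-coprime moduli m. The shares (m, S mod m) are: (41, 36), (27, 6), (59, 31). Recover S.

50712

Combine the congruences pairwise.
From S ≡ 36 (mod 41) write S = 36 + 41t. Substituting into S ≡ 6 (mod 27) gives 41t ≡ 24 (mod 27), and since 14⁻¹ ≡ 2 (mod 27), t ≡ 21. Hence S ≡ 36 + 41·21 = 897 (mod 1107).
From S ≡ 897 (mod 1107) write S = 897 + 1107t. Substituting into S ≡ 31 (mod 59) gives 1107t ≡ 19 (mod 59), and since 45⁻¹ ≡ 21 (mod 59), t ≡ 45. Hence S ≡ 897 + 1107·45 = 50712 (mod 65313).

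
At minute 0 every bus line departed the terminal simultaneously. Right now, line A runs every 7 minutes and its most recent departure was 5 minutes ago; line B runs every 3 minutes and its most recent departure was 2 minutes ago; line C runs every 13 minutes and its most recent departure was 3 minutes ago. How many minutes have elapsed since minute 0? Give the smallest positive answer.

The moduli are pairwise coprime; N = 7·3·13 = 273.
N/7 = 39; 39 ≡ 4 (mod 7); 4·2 ≡ 1, so inverse 2.
N/3 = 91; 91 ≡ 1 (mod 3), inverse 1.
N/13 = 21; 21 ≡ 8 (mod 13); 8·5 ≡ 1, so inverse 5.
t ≡ 5·39·2 + 2·91·1 + 3·21·5 = 887.
887 mod 273 = 68.

68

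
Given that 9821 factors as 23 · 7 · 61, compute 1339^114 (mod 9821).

2948

Mod 23: 1339 ≡ 5; by Fermat, exponent reduces to 114 mod 22 = 4; 5^4 ≡ 4 (mod 23).
Mod 7: 1339 ≡ 2; since 6 | 114, by Fermat 2^114 ≡ 1 (mod 7).
Mod 61: 1339 ≡ 58; by Fermat, exponent reduces to 114 mod 60 = 54; 58^54 ≡ 20 (mod 61).
Combine by CRT: x ≡ 4 (mod 23), x ≡ 1 (mod 7), x ≡ 20 (mod 61) ⇒ x ≡ 2948 (mod 9821).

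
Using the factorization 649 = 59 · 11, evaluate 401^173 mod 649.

290

Mod 59: 401 ≡ 47; by Fermat, exponent reduces to 173 mod 58 = 57; 47^57 ≡ 54 (mod 59).
Mod 11: 401 ≡ 5; by Fermat, exponent reduces to 173 mod 10 = 3; 5^3 ≡ 4 (mod 11).
Combine by CRT: x ≡ 54 (mod 59), x ≡ 4 (mod 11) ⇒ x ≡ 290 (mod 649).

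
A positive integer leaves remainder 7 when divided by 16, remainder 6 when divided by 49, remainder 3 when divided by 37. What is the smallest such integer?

The moduli are pairwise coprime; N = 16·49·37 = 29008.
N/16 = 1813; 1813 ≡ 5 (mod 16); 5·13 ≡ 1, so inverse 13.
N/49 = 592; 592 ≡ 4 (mod 49); 4·37 ≡ 1, so inverse 37.
N/37 = 784; 784 ≡ 7 (mod 37); 7·16 ≡ 1, so inverse 16.
m ≡ 7·1813·13 + 6·592·37 + 3·784·16 = 334039.
334039 mod 29008 = 14951.

14951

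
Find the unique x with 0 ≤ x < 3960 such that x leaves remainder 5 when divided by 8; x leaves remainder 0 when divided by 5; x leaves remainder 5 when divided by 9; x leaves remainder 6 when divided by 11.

2525

From x ≡ 5 (mod 8) write x = 5 + 8t. Substituting into x ≡ 0 (mod 5) gives 8t ≡ 0 (mod 5), and since 3⁻¹ ≡ 2 (mod 5), t ≡ 0. Hence x ≡ 5 + 8·0 = 5 (mod 40).
From x ≡ 5 (mod 40) write x = 5 + 40t. Substituting into x ≡ 5 (mod 9) gives 40t ≡ 0 (mod 9), and since 4⁻¹ ≡ 7 (mod 9), t ≡ 0. Hence x ≡ 5 + 40·0 = 5 (mod 360).
From x ≡ 5 (mod 360) write x = 5 + 360t. Substituting into x ≡ 6 (mod 11) gives 360t ≡ 1 (mod 11), and since 8⁻¹ ≡ 7 (mod 11), t ≡ 7. Hence x ≡ 5 + 360·7 = 2525 (mod 3960).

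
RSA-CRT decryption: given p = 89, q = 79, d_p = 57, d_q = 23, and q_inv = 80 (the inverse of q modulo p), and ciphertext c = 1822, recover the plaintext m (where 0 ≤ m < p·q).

1236

m₁ = c^(d_p) mod p: c ≡ 42 (mod 89), and 42^57 mod 89 = 79.
m₂ = c^(d_q) mod q: c ≡ 5 (mod 79), and 5^23 mod 79 = 51.
h = q_inv·(m₁ − m₂) mod p = 80·(79 − 51) mod 89 = 15.
m = m₂ + h·q = 51 + 15·79 = 1236.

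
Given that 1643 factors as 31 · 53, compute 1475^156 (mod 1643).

1008

Mod 31: 1475 ≡ 18; by Fermat, exponent reduces to 156 mod 30 = 6; 18^6 ≡ 16 (mod 31).
Mod 53: 1475 ≡ 44; since 52 | 156, by Fermat 44^156 ≡ 1 (mod 53).
Combine by CRT: x ≡ 16 (mod 31), x ≡ 1 (mod 53) ⇒ x ≡ 1008 (mod 1643).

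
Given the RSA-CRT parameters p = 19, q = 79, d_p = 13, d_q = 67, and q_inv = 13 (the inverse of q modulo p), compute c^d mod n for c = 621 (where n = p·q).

m₁ = c^(d_p) mod p: c ≡ 13 (mod 19), and 13^13 mod 19 = 15.
m₂ = c^(d_q) mod q: c ≡ 68 (mod 79), and 68^67 mod 79 = 60.
h = q_inv·(m₁ − m₂) mod p = 13·(15 − 60) mod 19 = 4.
m = m₂ + h·q = 60 + 4·79 = 376.

376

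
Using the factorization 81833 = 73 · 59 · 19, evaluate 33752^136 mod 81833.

Mod 73: 33752 ≡ 26; by Fermat, exponent reduces to 136 mod 72 = 64; 26^64 ≡ 32 (mod 73).
Mod 59: 33752 ≡ 4; by Fermat, exponent reduces to 136 mod 58 = 20; 4^20 ≡ 17 (mod 59).
Mod 19: 33752 ≡ 8; by Fermat, exponent reduces to 136 mod 18 = 10; 8^10 ≡ 11 (mod 19).
Combine by CRT: x ≡ 32 (mod 73), x ≡ 17 (mod 59), x ≡ 11 (mod 19) ⇒ x ≡ 14413 (mod 81833).

14413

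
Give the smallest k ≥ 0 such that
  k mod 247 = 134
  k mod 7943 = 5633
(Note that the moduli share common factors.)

Combine the congruences pairwise.
gcd(247, 7943) = 13 and 13 | (5633 − 134), so the pair is consistent; merging gives k ≡ 93006 (mod 150917), where 150917 = lcm(247, 7943).
The solution is unique modulo lcm(247, 7943) = 150917.

93006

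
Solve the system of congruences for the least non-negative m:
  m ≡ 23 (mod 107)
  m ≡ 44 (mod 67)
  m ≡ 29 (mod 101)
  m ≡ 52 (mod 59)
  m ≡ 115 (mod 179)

The moduli are pairwise coprime; N = 107·67·101·59·179 = 7646892709.
N/107 = 71466287; 71466287 ≡ 24 (mod 107); 24·58 ≡ 1, so inverse 58.
N/67 = 114132727; 114132727 ≡ 36 (mod 67); 36·54 ≡ 1, so inverse 54.
N/101 = 75711809; 75711809 ≡ 88 (mod 101); 88·31 ≡ 1, so inverse 31.
N/59 = 129608351; 129608351 ≡ 42 (mod 59); 42·52 ≡ 1, so inverse 52.
N/179 = 42720071; 42720071 ≡ 110 (mod 179); 110·83 ≡ 1, so inverse 83.
m ≡ 23·71466287·58 + 44·114132727·54 + 29·75711809·31 + 52·129608351·52 + 115·42720071·83 = 1192804361300.
1192804361300 mod 7646892709 = 7535991405.

7535991405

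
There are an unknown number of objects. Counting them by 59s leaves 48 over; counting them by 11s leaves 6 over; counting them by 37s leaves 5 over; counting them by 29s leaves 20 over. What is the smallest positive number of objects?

444967

The moduli are pairwise coprime; M = 59·11·37·29 = 696377.
M/59 = 11803; 11803 ≡ 3 (mod 59); 3·20 ≡ 1, so inverse 20.
M/11 = 63307; 63307 ≡ 2 (mod 11); 2·6 ≡ 1, so inverse 6.
M/37 = 18821; 18821 ≡ 25 (mod 37); 25·3 ≡ 1, so inverse 3.
M/29 = 24013; 24013 ≡ 1 (mod 29), inverse 1.
N ≡ 48·11803·20 + 6·63307·6 + 5·18821·3 + 20·24013·1 = 14372507.
14372507 mod 696377 = 444967.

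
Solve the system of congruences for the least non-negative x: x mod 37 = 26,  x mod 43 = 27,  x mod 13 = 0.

13013

The moduli are pairwise coprime; N = 37·43·13 = 20683.
N/37 = 559; 559 ≡ 4 (mod 37); 4·28 ≡ 1, so inverse 28.
N/43 = 481; 481 ≡ 8 (mod 43); 8·27 ≡ 1, so inverse 27.
N/13 = 1591; 1591 ≡ 5 (mod 13); 5·8 ≡ 1, so inverse 8.
x ≡ 26·559·28 + 27·481·27 + 0·1591·8 = 757601.
757601 mod 20683 = 13013.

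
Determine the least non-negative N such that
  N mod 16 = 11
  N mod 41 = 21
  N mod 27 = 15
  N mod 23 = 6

201003

Combine the congruences pairwise.
From N ≡ 11 (mod 16) write N = 11 + 16t. Substituting into N ≡ 21 (mod 41) gives 16t ≡ 10 (mod 41), and since 16⁻¹ ≡ 18 (mod 41), t ≡ 16. Hence N ≡ 11 + 16·16 = 267 (mod 656).
From N ≡ 267 (mod 656) write N = 267 + 656t. Substituting into N ≡ 15 (mod 27) gives 656t ≡ 18 (mod 27), and since 8⁻¹ ≡ 17 (mod 27), t ≡ 9. Hence N ≡ 267 + 656·9 = 6171 (mod 17712).
From N ≡ 6171 (mod 17712) write N = 6171 + 17712t. Substituting into N ≡ 6 (mod 23) gives 17712t ≡ 22 (mod 23), and since 2⁻¹ ≡ 12 (mod 23), t ≡ 11. Hence N ≡ 6171 + 17712·11 = 201003 (mod 407376).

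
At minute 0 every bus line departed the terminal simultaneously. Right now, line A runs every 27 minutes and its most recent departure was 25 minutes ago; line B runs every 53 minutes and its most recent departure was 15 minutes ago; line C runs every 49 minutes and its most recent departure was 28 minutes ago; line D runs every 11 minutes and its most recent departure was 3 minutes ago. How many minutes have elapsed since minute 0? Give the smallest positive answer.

378700

From t ≡ 25 (mod 27) write t = 25 + 27s. Substituting into t ≡ 15 (mod 53) gives 27s ≡ 43 (mod 53), and since 27⁻¹ ≡ 2 (mod 53), s ≡ 33. Hence t ≡ 25 + 27·33 = 916 (mod 1431).
From t ≡ 916 (mod 1431) write t = 916 + 1431s. Substituting into t ≡ 28 (mod 49) gives 1431s ≡ 43 (mod 49), and since 10⁻¹ ≡ 5 (mod 49), s ≡ 19. Hence t ≡ 916 + 1431·19 = 28105 (mod 70119).
From t ≡ 28105 (mod 70119) write t = 28105 + 70119s. Substituting into t ≡ 3 (mod 11) gives 70119s ≡ 3 (mod 11), and since 5⁻¹ ≡ 9 (mod 11), s ≡ 5. Hence t ≡ 28105 + 70119·5 = 378700 (mod 771309).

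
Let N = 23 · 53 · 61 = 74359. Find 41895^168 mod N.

Mod 23: 41895 ≡ 12; by Fermat, exponent reduces to 168 mod 22 = 14; 12^14 ≡ 3 (mod 23).
Mod 53: 41895 ≡ 25; by Fermat, exponent reduces to 168 mod 52 = 12; 25^12 ≡ 36 (mod 53).
Mod 61: 41895 ≡ 49; by Fermat, exponent reduces to 168 mod 60 = 48; 49^48 ≡ 20 (mod 61).
Combine by CRT: x ≡ 3 (mod 23), x ≡ 36 (mod 53), x ≡ 20 (mod 61) ⇒ x ≡ 22773 (mod 74359).

22773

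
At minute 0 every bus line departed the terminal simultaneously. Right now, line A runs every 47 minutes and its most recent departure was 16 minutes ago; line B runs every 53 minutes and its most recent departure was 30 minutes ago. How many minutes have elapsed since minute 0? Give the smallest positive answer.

1567

Combine the congruences pairwise.
From t ≡ 16 (mod 47) write t = 16 + 47s. Substituting into t ≡ 30 (mod 53) gives 47s ≡ 14 (mod 53), and since 47⁻¹ ≡ 44 (mod 53), s ≡ 33. Hence t ≡ 16 + 47·33 = 1567 (mod 2491).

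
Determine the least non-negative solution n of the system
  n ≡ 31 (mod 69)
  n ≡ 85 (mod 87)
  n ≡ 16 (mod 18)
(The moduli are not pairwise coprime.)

7828

Combine the congruences pairwise.
gcd(69, 87) = 3 and 3 | (85 − 31), so the pair is consistent; merging gives n ≡ 1825 (mod 2001), where 2001 = lcm(69, 87).
gcd(2001, 18) = 3 and 3 | (16 − 1825), so the pair is consistent; merging gives n ≡ 7828 (mod 12006), where 12006 = lcm(2001, 18).
The solution is unique modulo lcm(69, 87, 18) = 12006.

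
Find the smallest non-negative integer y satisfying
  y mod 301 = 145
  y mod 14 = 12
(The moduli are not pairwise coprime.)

446

gcd(301, 14) = 7 and 7 | (12 − 145), so the pair is consistent; merging gives y ≡ 446 (mod 602), where 602 = lcm(301, 14).
The solution is unique modulo lcm(301, 14) = 602.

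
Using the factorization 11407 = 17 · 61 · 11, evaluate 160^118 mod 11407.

7506

Mod 17: 160 ≡ 7; by Fermat, exponent reduces to 118 mod 16 = 6; 7^6 ≡ 9 (mod 17).
Mod 61: 160 ≡ 38; by Fermat, exponent reduces to 118 mod 60 = 58; 38^58 ≡ 3 (mod 61).
Mod 11: 160 ≡ 6; by Fermat, exponent reduces to 118 mod 10 = 8; 6^8 ≡ 4 (mod 11).
Combine by CRT: x ≡ 9 (mod 17), x ≡ 3 (mod 61), x ≡ 4 (mod 11) ⇒ x ≡ 7506 (mod 11407).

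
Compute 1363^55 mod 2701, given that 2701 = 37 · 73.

1338

Mod 37: 1363 ≡ 31; by Fermat, exponent reduces to 55 mod 36 = 19; 31^19 ≡ 6 (mod 37).
Mod 73: 1363 ≡ 49; 49^55 ≡ 24 (mod 73).
Combine by CRT: x ≡ 6 (mod 37), x ≡ 24 (mod 73) ⇒ x ≡ 1338 (mod 2701).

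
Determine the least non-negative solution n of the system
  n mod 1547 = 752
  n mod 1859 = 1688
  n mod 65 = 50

880995

gcd(1547, 1859) = 13 and 13 | (1688 − 752), so the pair is consistent; merging gives n ≡ 217332 (mod 221221), where 221221 = lcm(1547, 1859).
gcd(221221, 65) = 13 and 13 | (50 − 217332), so the pair is consistent; merging gives n ≡ 880995 (mod 1106105), where 1106105 = lcm(221221, 65).
The solution is unique modulo lcm(1547, 1859, 65) = 1106105.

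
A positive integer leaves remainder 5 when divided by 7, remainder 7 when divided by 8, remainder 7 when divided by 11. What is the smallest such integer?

271

From x ≡ 5 (mod 7) write x = 5 + 7t. Substituting into x ≡ 7 (mod 8) gives 7t ≡ 2 (mod 8), and since 7⁻¹ ≡ 7 (mod 8), t ≡ 6. Hence x ≡ 5 + 7·6 = 47 (mod 56).
From x ≡ 47 (mod 56) write x = 47 + 56t. Substituting into x ≡ 7 (mod 11) gives 56t ≡ 4 (mod 11), and since 1⁻¹ ≡ 1 (mod 11), t ≡ 4. Hence x ≡ 47 + 56·4 = 271 (mod 616).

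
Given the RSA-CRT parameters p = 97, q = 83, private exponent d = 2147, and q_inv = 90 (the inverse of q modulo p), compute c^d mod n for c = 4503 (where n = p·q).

1106

d_p = d mod (p−1) = 2147 mod 96 = 35; d_q = d mod (q−1) = 15.
m₁ = c^(d_p) mod p: c ≡ 41 (mod 97), and 41^35 mod 97 = 39.
m₂ = c^(d_q) mod q: c ≡ 21 (mod 83), and 21^15 mod 83 = 27.
h = q_inv·(m₁ − m₂) mod p = 90·(39 − 27) mod 97 = 13.
m = m₂ + h·q = 27 + 13·83 = 1106.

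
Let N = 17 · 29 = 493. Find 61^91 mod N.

Mod 17: 61 ≡ 10; by Fermat, exponent reduces to 91 mod 16 = 11; 10^11 ≡ 3 (mod 17).
Mod 29: 61 ≡ 3; by Fermat, exponent reduces to 91 mod 28 = 7; 3^7 ≡ 12 (mod 29).
Combine by CRT: x ≡ 3 (mod 17), x ≡ 12 (mod 29) ⇒ x ≡ 360 (mod 493).

360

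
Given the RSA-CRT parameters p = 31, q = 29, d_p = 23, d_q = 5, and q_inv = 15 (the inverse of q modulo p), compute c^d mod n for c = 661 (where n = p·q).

m₁ = c^(d_p) mod p: c ≡ 10 (mod 31), and 10^23 mod 31 = 14.
m₂ = c^(d_q) mod q: c ≡ 23 (mod 29), and 23^5 mod 29 = 25.
h = q_inv·(m₁ − m₂) mod p = 15·(14 − 25) mod 31 = 21.
m = m₂ + h·q = 25 + 21·29 = 634.

634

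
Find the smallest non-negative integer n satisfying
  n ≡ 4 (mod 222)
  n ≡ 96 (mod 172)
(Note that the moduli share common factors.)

Combine the congruences pairwise.
gcd(222, 172) = 2 and 2 | (96 − 4), so the pair is consistent; merging gives n ≡ 11104 (mod 19092), where 19092 = lcm(222, 172).
The solution is unique modulo lcm(222, 172) = 19092.

11104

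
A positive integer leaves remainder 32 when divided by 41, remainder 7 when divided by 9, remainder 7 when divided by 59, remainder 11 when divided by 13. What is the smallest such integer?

178423

From k ≡ 32 (mod 41) write k = 32 + 41t. Substituting into k ≡ 7 (mod 9) gives 41t ≡ 2 (mod 9), and since 5⁻¹ ≡ 2 (mod 9), t ≡ 4. Hence k ≡ 32 + 41·4 = 196 (mod 369).
From k ≡ 196 (mod 369) write k = 196 + 369t. Substituting into k ≡ 7 (mod 59) gives 369t ≡ 47 (mod 59), and since 15⁻¹ ≡ 4 (mod 59), t ≡ 11. Hence k ≡ 196 + 369·11 = 4255 (mod 21771).
From k ≡ 4255 (mod 21771) write k = 4255 + 21771t. Substituting into k ≡ 11 (mod 13) gives 21771t ≡ 7 (mod 13), and since 9⁻¹ ≡ 3 (mod 13), t ≡ 8. Hence k ≡ 4255 + 21771·8 = 178423 (mod 283023).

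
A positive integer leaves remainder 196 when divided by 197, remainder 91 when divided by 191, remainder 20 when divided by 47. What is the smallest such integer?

From m ≡ 196 (mod 197) write m = 196 + 197t. Substituting into m ≡ 91 (mod 191) gives 197t ≡ 86 (mod 191), and since 6⁻¹ ≡ 32 (mod 191), t ≡ 78. Hence m ≡ 196 + 197·78 = 15562 (mod 37627).
From m ≡ 15562 (mod 37627) write m = 15562 + 37627t. Substituting into m ≡ 20 (mod 47) gives 37627t ≡ 15 (mod 47), and since 27⁻¹ ≡ 7 (mod 47), t ≡ 11. Hence m ≡ 15562 + 37627·11 = 429459 (mod 1768469).

429459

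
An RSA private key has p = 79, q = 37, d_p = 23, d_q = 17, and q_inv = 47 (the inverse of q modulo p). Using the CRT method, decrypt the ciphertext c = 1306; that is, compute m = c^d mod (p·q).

952

m₁ = c^(d_p) mod p: c ≡ 42 (mod 79), and 42^23 mod 79 = 4.
m₂ = c^(d_q) mod q: c ≡ 11 (mod 37), and 11^17 mod 37 = 27.
h = q_inv·(m₁ − m₂) mod p = 47·(4 − 27) mod 79 = 25.
m = m₂ + h·q = 27 + 25·37 = 952.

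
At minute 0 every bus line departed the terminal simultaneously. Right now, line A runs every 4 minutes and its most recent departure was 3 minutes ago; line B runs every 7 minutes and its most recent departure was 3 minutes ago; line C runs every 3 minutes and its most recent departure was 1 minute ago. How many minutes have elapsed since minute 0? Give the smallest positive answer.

31

Combine the congruences pairwise.
From t ≡ 3 (mod 4) write t = 3 + 4s. Substituting into t ≡ 3 (mod 7) gives 4s ≡ 0 (mod 7), and since 4⁻¹ ≡ 2 (mod 7), s ≡ 0. Hence t ≡ 3 + 4·0 = 3 (mod 28).
From t ≡ 3 (mod 28) write t = 3 + 28s. Substituting into t ≡ 1 (mod 3) gives 28s ≡ 1 (mod 3), and since 1⁻¹ ≡ 1 (mod 3), s ≡ 1. Hence t ≡ 3 + 28·1 = 31 (mod 84).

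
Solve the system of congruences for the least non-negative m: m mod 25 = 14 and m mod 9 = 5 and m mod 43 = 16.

The moduli are pairwise coprime; N = 25·9·43 = 9675.
N/25 = 387; 387 ≡ 12 (mod 25); 12·23 ≡ 1, so inverse 23.
N/9 = 1075; 1075 ≡ 4 (mod 9); 4·7 ≡ 1, so inverse 7.
N/43 = 225; 225 ≡ 10 (mod 43); 10·13 ≡ 1, so inverse 13.
m ≡ 14·387·23 + 5·1075·7 + 16·225·13 = 209039.
209039 mod 9675 = 5864.

5864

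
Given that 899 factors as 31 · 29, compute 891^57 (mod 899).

804

Mod 31: 891 ≡ 23; by Fermat, exponent reduces to 57 mod 30 = 27; 23^27 ≡ 29 (mod 31).
Mod 29: 891 ≡ 21; by Fermat, exponent reduces to 57 mod 28 = 1; 21^1 ≡ 21 (mod 29).
Combine by CRT: x ≡ 29 (mod 31), x ≡ 21 (mod 29) ⇒ x ≡ 804 (mod 899).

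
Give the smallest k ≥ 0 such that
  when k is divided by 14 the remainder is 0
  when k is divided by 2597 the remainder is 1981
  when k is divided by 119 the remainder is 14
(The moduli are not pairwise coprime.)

9772

gcd(14, 2597) = 7 and 7 | (1981 − 0), so the pair is consistent; merging gives k ≡ 4578 (mod 5194), where 5194 = lcm(14, 2597).
gcd(5194, 119) = 7 and 7 | (14 − 4578), so the pair is consistent; merging gives k ≡ 9772 (mod 88298), where 88298 = lcm(5194, 119).
The solution is unique modulo lcm(14, 2597, 119) = 88298.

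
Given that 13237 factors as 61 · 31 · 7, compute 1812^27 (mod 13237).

1924

Mod 61: 1812 ≡ 43; 43^27 ≡ 33 (mod 61).
Mod 31: 1812 ≡ 14; 14^27 ≡ 2 (mod 31).
Mod 7: 1812 ≡ 6; by Fermat, exponent reduces to 27 mod 6 = 3; 6^3 ≡ 6 (mod 7).
Combine by CRT: x ≡ 33 (mod 61), x ≡ 2 (mod 31), x ≡ 6 (mod 7) ⇒ x ≡ 1924 (mod 13237).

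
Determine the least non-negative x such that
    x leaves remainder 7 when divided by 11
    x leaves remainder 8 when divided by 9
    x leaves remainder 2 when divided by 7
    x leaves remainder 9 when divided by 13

The moduli are pairwise coprime; N = 11·9·7·13 = 9009.
N/11 = 819; 819 ≡ 5 (mod 11); 5·9 ≡ 1, so inverse 9.
N/9 = 1001; 1001 ≡ 2 (mod 9); 2·5 ≡ 1, so inverse 5.
N/7 = 1287; 1287 ≡ 6 (mod 7); 6·6 ≡ 1, so inverse 6.
N/13 = 693; 693 ≡ 4 (mod 13); 4·10 ≡ 1, so inverse 10.
x ≡ 7·819·9 + 8·1001·5 + 2·1287·6 + 9·693·10 = 169451.
169451 mod 9009 = 7289.

7289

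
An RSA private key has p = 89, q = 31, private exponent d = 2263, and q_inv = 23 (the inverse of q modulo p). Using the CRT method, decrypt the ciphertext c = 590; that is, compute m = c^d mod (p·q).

2078

d_p = d mod (p−1) = 2263 mod 88 = 63; d_q = d mod (q−1) = 13.
m₁ = c^(d_p) mod p: c ≡ 56 (mod 89), and 56^63 mod 89 = 31.
m₂ = c^(d_q) mod q: c ≡ 1 (mod 31), and 1^13 mod 31 = 1.
h = q_inv·(m₁ − m₂) mod p = 23·(31 − 1) mod 89 = 67.
m = m₂ + h·q = 1 + 67·31 = 2078.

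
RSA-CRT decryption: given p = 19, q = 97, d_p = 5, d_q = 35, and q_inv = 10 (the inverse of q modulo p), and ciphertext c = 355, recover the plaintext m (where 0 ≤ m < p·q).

147

m₁ = c^(d_p) mod p: c ≡ 13 (mod 19), and 13^5 mod 19 = 14.
m₂ = c^(d_q) mod q: c ≡ 64 (mod 97), and 64^35 mod 97 = 50.
h = q_inv·(m₁ − m₂) mod p = 10·(14 − 50) mod 19 = 1.
m = m₂ + h·q = 50 + 1·97 = 147.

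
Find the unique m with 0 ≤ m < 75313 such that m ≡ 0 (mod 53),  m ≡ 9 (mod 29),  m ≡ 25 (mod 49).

The moduli are pairwise coprime; N = 53·29·49 = 75313.
N/53 = 1421; 1421 ≡ 43 (mod 53); 43·37 ≡ 1, so inverse 37.
N/29 = 2597; 2597 ≡ 16 (mod 29); 16·20 ≡ 1, so inverse 20.
N/49 = 1537; 1537 ≡ 18 (mod 49); 18·30 ≡ 1, so inverse 30.
m ≡ 0·1421·37 + 9·2597·20 + 25·1537·30 = 1620210.
1620210 mod 75313 = 38637.

38637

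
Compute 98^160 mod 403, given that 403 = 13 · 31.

191

Mod 13: 98 ≡ 7; by Fermat, exponent reduces to 160 mod 12 = 4; 7^4 ≡ 9 (mod 13).
Mod 31: 98 ≡ 5; by Fermat, exponent reduces to 160 mod 30 = 10; 5^10 ≡ 5 (mod 31).
Combine by CRT: x ≡ 9 (mod 13), x ≡ 5 (mod 31) ⇒ x ≡ 191 (mod 403).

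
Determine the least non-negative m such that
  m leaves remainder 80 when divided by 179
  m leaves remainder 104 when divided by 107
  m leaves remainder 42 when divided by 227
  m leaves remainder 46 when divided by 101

262785684

Combine the congruences pairwise.
From m ≡ 80 (mod 179) write m = 80 + 179t. Substituting into m ≡ 104 (mod 107) gives 179t ≡ 24 (mod 107), and since 72⁻¹ ≡ 55 (mod 107), t ≡ 36. Hence m ≡ 80 + 179·36 = 6524 (mod 19153).
From m ≡ 6524 (mod 19153) write m = 6524 + 19153t. Substituting into m ≡ 42 (mod 227) gives 19153t ≡ 101 (mod 227), and since 85⁻¹ ≡ 219 (mod 227), t ≡ 100. Hence m ≡ 6524 + 19153·100 = 1921824 (mod 4347731).
From m ≡ 1921824 (mod 4347731) write m = 1921824 + 4347731t. Substituting into m ≡ 46 (mod 101) gives 4347731t ≡ 50 (mod 101), and since 85⁻¹ ≡ 82 (mod 101), t ≡ 60. Hence m ≡ 1921824 + 4347731·60 = 262785684 (mod 439120831).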